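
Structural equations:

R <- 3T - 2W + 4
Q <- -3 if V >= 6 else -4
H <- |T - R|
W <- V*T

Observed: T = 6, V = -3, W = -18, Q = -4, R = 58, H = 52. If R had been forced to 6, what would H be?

The intervention breaks the incoming arrows to R: R <- 3T - 2W + 4 no longer applies, and R = 6.
H = |T - R|  [with T=6, R=6]  = 0

0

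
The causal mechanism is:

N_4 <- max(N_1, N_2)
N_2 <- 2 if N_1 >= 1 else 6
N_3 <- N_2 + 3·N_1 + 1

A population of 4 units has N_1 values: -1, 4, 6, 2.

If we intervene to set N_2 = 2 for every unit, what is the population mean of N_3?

do(N_2=2) breaks N_2's dependence on N_1. With N_2=2 fixed, N_3 across the units is 0, 15, 21, 9, mean 11.25.

11.25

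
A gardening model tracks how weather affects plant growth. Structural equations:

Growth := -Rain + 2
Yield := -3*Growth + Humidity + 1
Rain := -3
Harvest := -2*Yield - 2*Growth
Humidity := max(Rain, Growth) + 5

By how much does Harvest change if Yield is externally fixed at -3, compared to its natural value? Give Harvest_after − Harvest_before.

-2

Intervening sets Yield = -3 and removes its equation (Yield := -3*Growth + Humidity + 1).
Growth = -Rain + 2  [with Rain=-3]  = 5
Harvest = -2*Yield - 2*Growth  [with Yield=-3, Growth=5]  = -4
Without intervention: Growth = -Rain + 2  [with Rain=-3]  = 5; Humidity = max(Rain, Growth) + 5  [with Rain=-3, Growth=5]  = 10; Yield = -3*Growth + Humidity + 1  [with Growth=5, Humidity=10]  = -4; Harvest = -2*Yield - 2*Growth  [with Yield=-4, Growth=5]  = -2.
Change = -4 − (-2) = -2.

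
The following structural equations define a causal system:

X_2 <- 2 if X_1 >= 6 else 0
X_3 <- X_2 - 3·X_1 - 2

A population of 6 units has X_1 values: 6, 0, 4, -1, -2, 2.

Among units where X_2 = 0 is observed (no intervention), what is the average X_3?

-3.8

E[X_3|X_2=0] averages over only the 5 units with X_2=0 (X_1 = 0, 4, -1, -2, 2): X_3 = -2, -14, 1, 4, -8, mean -3.8.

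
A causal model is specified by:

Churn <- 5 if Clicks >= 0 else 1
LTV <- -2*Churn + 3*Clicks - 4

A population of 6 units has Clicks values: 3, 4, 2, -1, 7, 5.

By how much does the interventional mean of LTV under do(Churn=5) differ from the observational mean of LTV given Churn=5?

do(Churn=5) breaks Churn's dependence on Clicks. With Churn=5 fixed, LTV across the units is -5, -2, -8, -17, 7, 1, mean -4.
Observing Churn=5 restricts to units where Churn's equation naturally yields 5: Clicks ∈ {3, 4, 2, 7, 5}. In that subpopulation LTV = -5, -2, -8, 7, 1, mean -1.4.
Difference = -4 − (-1.4) = -2.6.

-2.6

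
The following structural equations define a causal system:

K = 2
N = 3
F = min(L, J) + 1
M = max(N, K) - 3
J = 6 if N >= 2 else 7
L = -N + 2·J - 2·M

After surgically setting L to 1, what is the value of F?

The intervention breaks the incoming arrows to L: L = -N + 2·J - 2·M no longer applies, and L = 1.
J = 6 if N >= 2 else 7  [with N=3]  = 6
F = min(L, J) + 1  [with L=1, J=6]  = 2

2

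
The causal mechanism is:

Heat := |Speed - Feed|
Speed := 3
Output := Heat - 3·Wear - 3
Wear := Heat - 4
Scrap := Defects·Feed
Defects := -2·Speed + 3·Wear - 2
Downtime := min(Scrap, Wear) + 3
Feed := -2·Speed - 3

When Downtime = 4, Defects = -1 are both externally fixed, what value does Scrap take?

9

Under do(Downtime = 4, Defects = -1), each intervened variable's structural equation is replaced by its fixed value.
Feed = -2·Speed - 3  [with Speed=3]  = -9
Scrap = Defects·Feed  [with Defects=-1, Feed=-9]  = 9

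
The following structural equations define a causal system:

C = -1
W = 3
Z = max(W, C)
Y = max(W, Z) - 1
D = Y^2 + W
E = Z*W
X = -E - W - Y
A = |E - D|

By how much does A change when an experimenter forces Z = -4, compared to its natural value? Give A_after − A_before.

The intervention breaks the incoming arrows to Z: Z = max(W, C) no longer applies, and Z = -4.
Y = max(W, Z) - 1  [with W=3, Z=-4]  = 2
D = Y^2 + W  [with Y=2, W=3]  = 7
E = Z*W  [with Z=-4, W=3]  = -12
A = |E - D|  [with E=-12, D=7]  = 19
Without intervention: Z = max(W, C)  [with W=3, C=-1]  = 3; Y = max(W, Z) - 1  [with W=3, Z=3]  = 2; D = Y^2 + W  [with Y=2, W=3]  = 7; E = Z*W  [with Z=3, W=3]  = 9; A = |E - D|  [with E=9, D=7]  = 2.
Change = 19 − 2 = 17.

17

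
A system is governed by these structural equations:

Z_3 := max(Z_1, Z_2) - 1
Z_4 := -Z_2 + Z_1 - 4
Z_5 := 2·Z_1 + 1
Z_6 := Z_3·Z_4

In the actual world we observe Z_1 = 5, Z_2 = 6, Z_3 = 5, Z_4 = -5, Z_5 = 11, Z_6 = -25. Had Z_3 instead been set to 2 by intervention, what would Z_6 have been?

The intervention breaks the incoming arrows to Z_3: Z_3 := max(Z_1, Z_2) - 1 no longer applies, and Z_3 = 2.
Z_4 = -Z_2 + Z_1 - 4  [with Z_2=6, Z_1=5]  = -5
Z_6 = Z_3·Z_4  [with Z_3=2, Z_4=-5]  = -10

-10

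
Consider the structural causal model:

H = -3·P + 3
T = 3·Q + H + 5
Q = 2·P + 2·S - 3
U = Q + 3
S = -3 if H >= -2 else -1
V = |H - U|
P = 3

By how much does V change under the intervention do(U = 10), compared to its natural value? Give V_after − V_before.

The intervention breaks the incoming arrows to U: U = Q + 3 no longer applies, and U = 10.
H = -3·P + 3  [with P=3]  = -6
V = |H - U|  [with H=-6, U=10]  = 16
Without intervention: H = -3·P + 3  [with P=3]  = -6; S = -3 if H >= -2 else -1  [with H=-6]  = -1; Q = 2·P + 2·S - 3  [with P=3, S=-1]  = 1; U = Q + 3  [with Q=1]  = 4; V = |H - U|  [with H=-6, U=4]  = 10.
Change = 16 − 10 = 6.

6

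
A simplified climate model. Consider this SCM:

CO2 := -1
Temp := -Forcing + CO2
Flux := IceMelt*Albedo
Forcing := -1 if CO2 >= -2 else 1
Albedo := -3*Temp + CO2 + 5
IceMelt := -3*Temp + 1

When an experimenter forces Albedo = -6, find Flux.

The intervention breaks the incoming arrows to Albedo: Albedo := -3*Temp + CO2 + 5 no longer applies, and Albedo = -6.
Forcing = -1 if CO2 >= -2 else 1  [with CO2=-1]  = -1
Temp = -Forcing + CO2  [with Forcing=-1, CO2=-1]  = 0
IceMelt = -3*Temp + 1  [with Temp=0]  = 1
Flux = IceMelt*Albedo  [with IceMelt=1, Albedo=-6]  = -6

-6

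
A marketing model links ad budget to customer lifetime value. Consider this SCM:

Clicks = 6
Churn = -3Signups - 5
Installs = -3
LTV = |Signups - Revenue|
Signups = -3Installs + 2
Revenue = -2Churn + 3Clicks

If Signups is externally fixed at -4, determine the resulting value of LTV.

The intervention breaks the incoming arrows to Signups: Signups = -3Installs + 2 no longer applies, and Signups = -4.
Churn = -3Signups - 5  [with Signups=-4]  = 7
Revenue = -2Churn + 3Clicks  [with Churn=7, Clicks=6]  = 4
LTV = |Signups - Revenue|  [with Signups=-4, Revenue=4]  = 8

8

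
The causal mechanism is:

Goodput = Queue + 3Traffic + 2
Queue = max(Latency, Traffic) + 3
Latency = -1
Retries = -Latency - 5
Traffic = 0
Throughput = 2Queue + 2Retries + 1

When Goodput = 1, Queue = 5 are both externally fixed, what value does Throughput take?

3

Under do(Goodput = 1, Queue = 5), each intervened variable's structural equation is replaced by its fixed value.
Retries = -Latency - 5  [with Latency=-1]  = -4
Throughput = 2Queue + 2Retries + 1  [with Queue=5, Retries=-4]  = 3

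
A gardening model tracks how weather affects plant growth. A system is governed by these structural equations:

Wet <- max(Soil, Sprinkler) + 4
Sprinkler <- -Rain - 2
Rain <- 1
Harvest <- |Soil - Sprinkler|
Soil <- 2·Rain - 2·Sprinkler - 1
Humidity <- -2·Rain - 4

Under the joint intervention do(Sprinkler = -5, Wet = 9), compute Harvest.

The joint intervention fixes Sprinkler = -5, Wet = 9, removing each variable's own equation.
Soil = 2·Rain - 2·Sprinkler - 1  [with Rain=1, Sprinkler=-5]  = 11
Harvest = |Soil - Sprinkler|  [with Soil=11, Sprinkler=-5]  = 16

16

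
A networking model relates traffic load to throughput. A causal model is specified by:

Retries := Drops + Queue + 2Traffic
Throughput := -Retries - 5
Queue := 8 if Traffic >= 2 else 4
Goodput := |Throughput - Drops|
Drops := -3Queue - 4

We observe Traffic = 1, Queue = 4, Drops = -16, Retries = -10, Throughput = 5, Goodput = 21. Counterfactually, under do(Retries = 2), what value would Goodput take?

9

Under do(Retries=2), the mechanism Retries := Drops + Queue + 2Traffic is discarded; Retries is fixed at 2.
Queue = 8 if Traffic >= 2 else 4  [with Traffic=1]  = 4
Drops = -3Queue - 4  [with Queue=4]  = -16
Throughput = -Retries - 5  [with Retries=2]  = -7
Goodput = |Throughput - Drops|  [with Throughput=-7, Drops=-16]  = 9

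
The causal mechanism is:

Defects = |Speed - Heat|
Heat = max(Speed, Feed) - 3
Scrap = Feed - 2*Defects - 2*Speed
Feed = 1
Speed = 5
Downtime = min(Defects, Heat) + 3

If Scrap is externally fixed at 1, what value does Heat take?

do(Scrap=1) replaces the equation Scrap = Feed - 2*Defects - 2*Speed with the constant Scrap = 1.
Heat is not downstream of the intervention, so its value is determined by the original equations.
Heat = max(Speed, Feed) - 3  [with Speed=5, Feed=1]  = 2

2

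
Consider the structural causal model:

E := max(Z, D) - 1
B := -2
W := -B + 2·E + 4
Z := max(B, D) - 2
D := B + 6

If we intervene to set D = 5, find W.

14

do(D=5) replaces the equation D := B + 6 with the constant D = 5.
Z = max(B, D) - 2  [with B=-2, D=5]  = 3
E = max(Z, D) - 1  [with Z=3, D=5]  = 4
W = -B + 2·E + 4  [with B=-2, E=4]  = 14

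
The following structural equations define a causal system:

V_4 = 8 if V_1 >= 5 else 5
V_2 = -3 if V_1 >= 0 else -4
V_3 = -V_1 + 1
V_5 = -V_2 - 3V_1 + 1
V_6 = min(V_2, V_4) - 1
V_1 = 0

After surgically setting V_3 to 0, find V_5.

do(V_3=0) replaces the equation V_3 = -V_1 + 1 with the constant V_3 = 0.
V_5 is not downstream of the intervention, so its value is determined by the original equations.
V_2 = -3 if V_1 >= 0 else -4  [with V_1=0]  = -3
V_5 = -V_2 - 3V_1 + 1  [with V_2=-3, V_1=0]  = 4

4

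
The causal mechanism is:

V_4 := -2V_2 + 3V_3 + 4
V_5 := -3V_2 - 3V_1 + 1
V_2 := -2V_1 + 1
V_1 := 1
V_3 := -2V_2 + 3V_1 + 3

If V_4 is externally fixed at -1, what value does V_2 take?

The intervention breaks the incoming arrows to V_4: V_4 := -2V_2 + 3V_3 + 4 no longer applies, and V_4 = -1.
Since V_2 is not a descendant of the intervened variable, it is unaffected.
V_2 = -2V_1 + 1  [with V_1=1]  = -1

-1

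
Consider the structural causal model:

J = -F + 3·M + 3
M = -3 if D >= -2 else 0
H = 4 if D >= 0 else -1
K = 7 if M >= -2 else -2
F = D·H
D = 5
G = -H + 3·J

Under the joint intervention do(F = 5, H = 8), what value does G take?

-41

The joint intervention fixes F = 5, H = 8, removing each variable's own equation.
M = -3 if D >= -2 else 0  [with D=5]  = -3
J = -F + 3·M + 3  [with F=5, M=-3]  = -11
G = -H + 3·J  [with H=8, J=-11]  = -41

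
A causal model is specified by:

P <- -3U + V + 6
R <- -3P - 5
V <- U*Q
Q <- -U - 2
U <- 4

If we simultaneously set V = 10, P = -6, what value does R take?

Setting V = 10, P = -6 by intervention discards those variables' equations.
R = -3P - 5  [with P=-6]  = 13

13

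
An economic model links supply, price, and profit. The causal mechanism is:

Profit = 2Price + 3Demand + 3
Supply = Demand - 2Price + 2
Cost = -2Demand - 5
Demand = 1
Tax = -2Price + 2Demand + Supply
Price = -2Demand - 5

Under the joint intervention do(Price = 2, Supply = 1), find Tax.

-1

Under do(Price = 2, Supply = 1), each intervened variable's structural equation is replaced by its fixed value.
Tax = -2Price + 2Demand + Supply  [with Price=2, Demand=1, Supply=1]  = -1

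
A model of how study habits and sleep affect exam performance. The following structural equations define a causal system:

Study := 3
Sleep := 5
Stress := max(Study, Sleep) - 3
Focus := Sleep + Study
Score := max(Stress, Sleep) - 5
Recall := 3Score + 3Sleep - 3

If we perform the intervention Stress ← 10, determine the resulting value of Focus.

8

The intervention breaks the incoming arrows to Stress: Stress := max(Study, Sleep) - 3 no longer applies, and Stress = 10.
Focus is not downstream of the intervention, so its value is determined by the original equations.
Focus = Sleep + Study  [with Sleep=5, Study=3]  = 8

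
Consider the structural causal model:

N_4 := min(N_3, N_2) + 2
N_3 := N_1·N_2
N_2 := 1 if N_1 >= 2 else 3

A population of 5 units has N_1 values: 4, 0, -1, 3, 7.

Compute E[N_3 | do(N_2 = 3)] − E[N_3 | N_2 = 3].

9.3

The intervention sets N_2=3 in all 5 units regardless of N_1. Recomputing N_3 per unit gives 12, 0, -3, 9, 21; average 7.8.
Observing N_2=3 restricts to units where N_2's equation naturally yields 3: N_1 ∈ {0, -1}. In that subpopulation N_3 = 0, -3, mean -1.5.
Difference = 7.8 − (-1.5) = 9.3.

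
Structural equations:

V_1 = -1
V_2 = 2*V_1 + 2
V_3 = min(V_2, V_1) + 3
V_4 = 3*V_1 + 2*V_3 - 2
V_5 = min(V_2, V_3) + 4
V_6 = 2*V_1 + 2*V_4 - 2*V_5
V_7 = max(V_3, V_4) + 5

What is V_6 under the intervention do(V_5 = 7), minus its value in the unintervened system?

The intervention breaks the incoming arrows to V_5: V_5 = min(V_2, V_3) + 4 no longer applies, and V_5 = 7.
V_2 = 2*V_1 + 2  [with V_1=-1]  = 0
V_3 = min(V_2, V_1) + 3  [with V_2=0, V_1=-1]  = 2
V_4 = 3*V_1 + 2*V_3 - 2  [with V_1=-1, V_3=2]  = -1
V_6 = 2*V_1 + 2*V_4 - 2*V_5  [with V_1=-1, V_4=-1, V_5=7]  = -18
Without intervention: V_2 = 2*V_1 + 2  [with V_1=-1]  = 0; V_3 = min(V_2, V_1) + 3  [with V_2=0, V_1=-1]  = 2; V_4 = 3*V_1 + 2*V_3 - 2  [with V_1=-1, V_3=2]  = -1; V_5 = min(V_2, V_3) + 4  [with V_2=0, V_3=2]  = 4; V_6 = 2*V_1 + 2*V_4 - 2*V_5  [with V_1=-1, V_4=-1, V_5=4]  = -12.
Change = -18 − (-12) = -6.

-6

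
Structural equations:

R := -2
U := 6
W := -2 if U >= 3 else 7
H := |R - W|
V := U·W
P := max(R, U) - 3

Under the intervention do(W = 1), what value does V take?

do(W=1) replaces the equation W := -2 if U >= 3 else 7 with the constant W = 1.
V = U·W  [with U=6, W=1]  = 6

6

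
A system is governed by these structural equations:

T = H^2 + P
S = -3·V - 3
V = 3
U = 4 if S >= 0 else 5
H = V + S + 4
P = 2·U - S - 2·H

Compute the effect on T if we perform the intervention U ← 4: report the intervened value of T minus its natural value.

-2

Under do(U=4), the mechanism U = 4 if S >= 0 else 5 is discarded; U is fixed at 4.
S = -3·V - 3  [with V=3]  = -12
H = V + S + 4  [with V=3, S=-12]  = -5
P = 2·U - S - 2·H  [with U=4, S=-12, H=-5]  = 30
T = H^2 + P  [with H=-5, P=30]  = 55
Without intervention: S = -3·V - 3  [with V=3]  = -12; H = V + S + 4  [with V=3, S=-12]  = -5; U = 4 if S >= 0 else 5  [with S=-12]  = 5; P = 2·U - S - 2·H  [with U=5, S=-12, H=-5]  = 32; T = H^2 + P  [with H=-5, P=32]  = 57.
Change = 55 − 57 = -2.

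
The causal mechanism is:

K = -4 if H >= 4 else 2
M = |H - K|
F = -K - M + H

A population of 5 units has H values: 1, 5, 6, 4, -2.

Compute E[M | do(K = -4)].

Under do(K=-4), K's equation is replaced by K=-4 for every unit. Per-unit M: 5, 9, 10, 8, 2. Mean = 6.8.

6.8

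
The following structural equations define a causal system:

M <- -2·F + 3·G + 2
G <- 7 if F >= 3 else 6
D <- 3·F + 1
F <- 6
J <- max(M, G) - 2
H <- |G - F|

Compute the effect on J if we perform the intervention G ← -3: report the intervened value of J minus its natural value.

-14

The intervention breaks the incoming arrows to G: G <- 7 if F >= 3 else 6 no longer applies, and G = -3.
M = -2·F + 3·G + 2  [with F=6, G=-3]  = -19
J = max(M, G) - 2  [with M=-19, G=-3]  = -5
Without intervention: G = 7 if F >= 3 else 6  [with F=6]  = 7; M = -2·F + 3·G + 2  [with F=6, G=7]  = 11; J = max(M, G) - 2  [with M=11, G=7]  = 9.
Change = -5 − 9 = -14.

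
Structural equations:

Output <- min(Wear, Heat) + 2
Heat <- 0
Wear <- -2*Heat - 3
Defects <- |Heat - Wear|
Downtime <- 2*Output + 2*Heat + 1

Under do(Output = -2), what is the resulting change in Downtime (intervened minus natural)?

-2

Intervening sets Output = -2 and removes its equation (Output <- min(Wear, Heat) + 2).
Downtime = 2*Output + 2*Heat + 1  [with Output=-2, Heat=0]  = -3
Without intervention: Wear = -2*Heat - 3  [with Heat=0]  = -3; Output = min(Wear, Heat) + 2  [with Wear=-3, Heat=0]  = -1; Downtime = 2*Output + 2*Heat + 1  [with Output=-1, Heat=0]  = -1.
Change = -3 − (-1) = -2.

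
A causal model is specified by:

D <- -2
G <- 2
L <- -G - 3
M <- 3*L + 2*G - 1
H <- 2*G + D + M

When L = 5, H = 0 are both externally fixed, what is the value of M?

The joint intervention fixes L = 5, H = 0, removing each variable's own equation.
M = 3*L + 2*G - 1  [with L=5, G=2]  = 18

18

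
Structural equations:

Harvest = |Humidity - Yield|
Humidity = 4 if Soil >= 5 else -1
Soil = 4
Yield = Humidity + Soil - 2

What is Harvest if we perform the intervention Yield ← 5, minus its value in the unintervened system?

4

The intervention breaks the incoming arrows to Yield: Yield = Humidity + Soil - 2 no longer applies, and Yield = 5.
Humidity = 4 if Soil >= 5 else -1  [with Soil=4]  = -1
Harvest = |Humidity - Yield|  [with Humidity=-1, Yield=5]  = 6
Without intervention: Humidity = 4 if Soil >= 5 else -1  [with Soil=4]  = -1; Yield = Humidity + Soil - 2  [with Humidity=-1, Soil=4]  = 1; Harvest = |Humidity - Yield|  [with Humidity=-1, Yield=1]  = 2.
Change = 6 − 2 = 4.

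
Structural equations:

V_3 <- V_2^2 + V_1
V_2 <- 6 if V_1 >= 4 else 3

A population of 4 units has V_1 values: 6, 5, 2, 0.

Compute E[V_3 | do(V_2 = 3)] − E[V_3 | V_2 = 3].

2.25

Under do(V_2=3), V_2's equation is replaced by V_2=3 for every unit. Per-unit V_3: 15, 14, 11, 9. Mean = 12.25.
Conditioning on V_2=3 selects the 2 unit(s) with V_1 ∈ {2, 0}. Their V_3 values: 11, 9. Mean = 10.
Difference = 12.25 − 10 = 2.25.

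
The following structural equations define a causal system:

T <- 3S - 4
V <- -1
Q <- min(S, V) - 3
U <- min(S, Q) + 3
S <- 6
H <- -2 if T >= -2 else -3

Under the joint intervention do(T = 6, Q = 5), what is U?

The joint intervention fixes T = 6, Q = 5, removing each variable's own equation.
U = min(S, Q) + 3  [with S=6, Q=5]  = 8

8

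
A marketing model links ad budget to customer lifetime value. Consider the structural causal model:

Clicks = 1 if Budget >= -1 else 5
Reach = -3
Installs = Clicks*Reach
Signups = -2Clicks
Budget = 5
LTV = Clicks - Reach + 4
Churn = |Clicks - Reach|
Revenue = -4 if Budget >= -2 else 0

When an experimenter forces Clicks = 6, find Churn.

The intervention breaks the incoming arrows to Clicks: Clicks = 1 if Budget >= -1 else 5 no longer applies, and Clicks = 6.
Churn = |Clicks - Reach|  [with Clicks=6, Reach=-3]  = 9

9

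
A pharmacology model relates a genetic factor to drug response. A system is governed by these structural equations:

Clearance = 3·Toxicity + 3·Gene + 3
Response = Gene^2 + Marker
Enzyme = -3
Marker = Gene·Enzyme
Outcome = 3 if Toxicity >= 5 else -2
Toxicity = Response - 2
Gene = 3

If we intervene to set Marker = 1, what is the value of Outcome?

3

The intervention breaks the incoming arrows to Marker: Marker = Gene·Enzyme no longer applies, and Marker = 1.
Response = Gene^2 + Marker  [with Gene=3, Marker=1]  = 10
Toxicity = Response - 2  [with Response=10]  = 8
Outcome = 3 if Toxicity >= 5 else -2  [with Toxicity=8]  = 3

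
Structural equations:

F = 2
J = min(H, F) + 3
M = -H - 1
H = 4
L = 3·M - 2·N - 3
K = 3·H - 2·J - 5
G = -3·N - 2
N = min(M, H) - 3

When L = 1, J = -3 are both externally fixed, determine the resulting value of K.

13

Under do(L = 1, J = -3), each intervened variable's structural equation is replaced by its fixed value.
K = 3·H - 2·J - 5  [with H=4, J=-3]  = 13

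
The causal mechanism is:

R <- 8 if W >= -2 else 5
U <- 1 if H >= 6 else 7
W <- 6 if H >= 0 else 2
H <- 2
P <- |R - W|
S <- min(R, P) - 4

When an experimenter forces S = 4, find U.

7

do(S=4) replaces the equation S <- min(R, P) - 4 with the constant S = 4.
Since U is not a descendant of the intervened variable, it is unaffected.
U = 1 if H >= 6 else 7  [with H=2]  = 7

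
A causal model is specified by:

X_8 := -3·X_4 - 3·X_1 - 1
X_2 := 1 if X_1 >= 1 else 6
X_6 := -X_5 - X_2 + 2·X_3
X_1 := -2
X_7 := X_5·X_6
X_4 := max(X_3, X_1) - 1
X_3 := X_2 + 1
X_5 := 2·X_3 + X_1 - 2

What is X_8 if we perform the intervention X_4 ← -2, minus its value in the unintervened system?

24

do(X_4=-2) replaces the equation X_4 := max(X_3, X_1) - 1 with the constant X_4 = -2.
X_8 = -3·X_4 - 3·X_1 - 1  [with X_4=-2, X_1=-2]  = 11
Without intervention: X_2 = 1 if X_1 >= 1 else 6  [with X_1=-2]  = 6; X_3 = X_2 + 1  [with X_2=6]  = 7; X_4 = max(X_3, X_1) - 1  [with X_3=7, X_1=-2]  = 6; X_8 = -3·X_4 - 3·X_1 - 1  [with X_4=6, X_1=-2]  = -13.
Change = 11 − (-13) = 24.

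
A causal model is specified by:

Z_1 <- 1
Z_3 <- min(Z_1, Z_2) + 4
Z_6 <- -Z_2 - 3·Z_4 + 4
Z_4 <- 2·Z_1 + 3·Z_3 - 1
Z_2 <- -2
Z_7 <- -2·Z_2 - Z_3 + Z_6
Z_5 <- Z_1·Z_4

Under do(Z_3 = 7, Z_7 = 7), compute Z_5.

22

Setting Z_3 = 7, Z_7 = 7 by intervention discards those variables' equations.
Z_4 = 2·Z_1 + 3·Z_3 - 1  [with Z_1=1, Z_3=7]  = 22
Z_5 = Z_1·Z_4  [with Z_1=1, Z_4=22]  = 22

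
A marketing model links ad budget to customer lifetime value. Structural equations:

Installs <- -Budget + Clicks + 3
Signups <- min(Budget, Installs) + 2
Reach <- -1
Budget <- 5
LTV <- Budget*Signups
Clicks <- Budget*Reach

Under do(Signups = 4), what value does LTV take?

The intervention breaks the incoming arrows to Signups: Signups <- min(Budget, Installs) + 2 no longer applies, and Signups = 4.
LTV = Budget*Signups  [with Budget=5, Signups=4]  = 20

20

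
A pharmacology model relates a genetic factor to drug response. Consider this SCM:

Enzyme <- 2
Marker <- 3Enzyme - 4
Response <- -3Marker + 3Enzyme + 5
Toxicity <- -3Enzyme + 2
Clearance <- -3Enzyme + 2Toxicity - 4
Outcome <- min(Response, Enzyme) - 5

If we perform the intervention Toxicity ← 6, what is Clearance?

Intervening sets Toxicity = 6 and removes its equation (Toxicity <- -3Enzyme + 2).
Clearance = -3Enzyme + 2Toxicity - 4  [with Enzyme=2, Toxicity=6]  = 2

2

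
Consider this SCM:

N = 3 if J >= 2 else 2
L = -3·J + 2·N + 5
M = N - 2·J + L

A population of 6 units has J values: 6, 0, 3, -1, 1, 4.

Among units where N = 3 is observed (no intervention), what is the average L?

-2

E[L|N=3] averages over only the 3 units with N=3 (J = 6, 3, 4): L = -7, 2, -1, mean -2.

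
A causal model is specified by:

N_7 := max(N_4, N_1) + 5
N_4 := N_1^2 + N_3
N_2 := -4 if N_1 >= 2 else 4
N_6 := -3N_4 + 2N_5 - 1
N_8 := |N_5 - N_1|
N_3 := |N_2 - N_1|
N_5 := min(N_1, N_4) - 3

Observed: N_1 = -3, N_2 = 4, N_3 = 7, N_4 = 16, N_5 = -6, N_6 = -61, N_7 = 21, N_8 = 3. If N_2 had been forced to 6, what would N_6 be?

Under do(N_2=6), the mechanism N_2 := -4 if N_1 >= 2 else 4 is discarded; N_2 is fixed at 6.
N_3 = |N_2 - N_1|  [with N_2=6, N_1=-3]  = 9
N_4 = N_1^2 + N_3  [with N_1=-3, N_3=9]  = 18
N_5 = min(N_1, N_4) - 3  [with N_1=-3, N_4=18]  = -6
N_6 = -3N_4 + 2N_5 - 1  [with N_4=18, N_5=-6]  = -67

-67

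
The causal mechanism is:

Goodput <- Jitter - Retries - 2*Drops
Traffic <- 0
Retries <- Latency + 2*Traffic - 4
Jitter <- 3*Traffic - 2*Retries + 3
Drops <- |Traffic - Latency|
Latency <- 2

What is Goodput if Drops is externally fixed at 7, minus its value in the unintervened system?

-10

The intervention breaks the incoming arrows to Drops: Drops <- |Traffic - Latency| no longer applies, and Drops = 7.
Retries = Latency + 2*Traffic - 4  [with Latency=2, Traffic=0]  = -2
Jitter = 3*Traffic - 2*Retries + 3  [with Traffic=0, Retries=-2]  = 7
Goodput = Jitter - Retries - 2*Drops  [with Jitter=7, Retries=-2, Drops=7]  = -5
Without intervention: Drops = |Traffic - Latency|  [with Traffic=0, Latency=2]  = 2; Retries = Latency + 2*Traffic - 4  [with Latency=2, Traffic=0]  = -2; Jitter = 3*Traffic - 2*Retries + 3  [with Traffic=0, Retries=-2]  = 7; Goodput = Jitter - Retries - 2*Drops  [with Jitter=7, Retries=-2, Drops=2]  = 5.
Change = -5 − 5 = -10.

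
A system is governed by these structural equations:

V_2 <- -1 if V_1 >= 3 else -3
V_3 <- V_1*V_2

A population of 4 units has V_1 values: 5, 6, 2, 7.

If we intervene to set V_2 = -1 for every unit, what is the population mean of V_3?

-5

Every unit gets V_2=-1 under the intervention. V_3 values become -5, -6, -2, -7; E[V_3|do(V_2=-1)] = -5.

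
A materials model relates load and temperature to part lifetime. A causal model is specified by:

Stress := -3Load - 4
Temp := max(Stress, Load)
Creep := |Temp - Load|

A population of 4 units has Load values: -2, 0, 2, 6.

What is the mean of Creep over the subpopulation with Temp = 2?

Observing Temp=2 restricts to units where Temp's equation naturally yields 2: Load ∈ {-2, 2}. In that subpopulation Creep = 4, 0, mean 2.

2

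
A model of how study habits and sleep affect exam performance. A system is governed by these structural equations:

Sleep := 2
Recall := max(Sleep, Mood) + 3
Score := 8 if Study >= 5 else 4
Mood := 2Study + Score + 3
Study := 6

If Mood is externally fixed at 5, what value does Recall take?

Intervening sets Mood = 5 and removes its equation (Mood := 2Study + Score + 3).
Recall = max(Sleep, Mood) + 3  [with Sleep=2, Mood=5]  = 8

8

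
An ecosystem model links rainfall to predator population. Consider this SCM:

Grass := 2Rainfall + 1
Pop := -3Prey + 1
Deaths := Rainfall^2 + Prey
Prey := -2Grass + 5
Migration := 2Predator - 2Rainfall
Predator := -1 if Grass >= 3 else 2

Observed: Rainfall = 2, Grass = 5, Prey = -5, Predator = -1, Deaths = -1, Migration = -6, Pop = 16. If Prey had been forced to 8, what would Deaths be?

do(Prey=8) replaces the equation Prey := -2Grass + 5 with the constant Prey = 8.
Deaths = Rainfall^2 + Prey  [with Rainfall=2, Prey=8]  = 12

12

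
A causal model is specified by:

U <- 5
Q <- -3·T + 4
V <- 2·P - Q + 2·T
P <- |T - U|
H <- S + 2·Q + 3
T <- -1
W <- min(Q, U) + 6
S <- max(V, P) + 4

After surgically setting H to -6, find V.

3

do(H=-6) replaces the equation H <- S + 2·Q + 3 with the constant H = -6.
V is not downstream of the intervention, so its value is determined by the original equations.
P = |T - U|  [with T=-1, U=5]  = 6
Q = -3·T + 4  [with T=-1]  = 7
V = 2·P - Q + 2·T  [with P=6, Q=7, T=-1]  = 3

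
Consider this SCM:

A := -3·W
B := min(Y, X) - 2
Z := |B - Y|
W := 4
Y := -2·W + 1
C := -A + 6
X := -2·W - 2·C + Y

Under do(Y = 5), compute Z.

46

Under do(Y=5), the mechanism Y := -2·W + 1 is discarded; Y is fixed at 5.
A = -3·W  [with W=4]  = -12
C = -A + 6  [with A=-12]  = 18
X = -2·W - 2·C + Y  [with W=4, C=18, Y=5]  = -39
B = min(Y, X) - 2  [with Y=5, X=-39]  = -41
Z = |B - Y|  [with B=-41, Y=5]  = 46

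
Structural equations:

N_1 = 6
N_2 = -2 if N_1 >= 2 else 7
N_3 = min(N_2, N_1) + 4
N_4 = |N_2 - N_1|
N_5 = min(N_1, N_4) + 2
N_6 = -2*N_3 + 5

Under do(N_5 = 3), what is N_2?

Under do(N_5=3), the mechanism N_5 = min(N_1, N_4) + 2 is discarded; N_5 is fixed at 3.
No directed path runs from N_5 to N_2, so N_2 keeps its natural value.
N_2 = -2 if N_1 >= 2 else 7  [with N_1=6]  = -2

-2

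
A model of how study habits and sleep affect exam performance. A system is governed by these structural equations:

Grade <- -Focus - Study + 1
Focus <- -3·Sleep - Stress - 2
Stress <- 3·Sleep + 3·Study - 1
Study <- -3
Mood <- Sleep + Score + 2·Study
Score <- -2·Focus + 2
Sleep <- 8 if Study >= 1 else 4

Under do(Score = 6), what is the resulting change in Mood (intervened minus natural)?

-28

The intervention breaks the incoming arrows to Score: Score <- -2·Focus + 2 no longer applies, and Score = 6.
Sleep = 8 if Study >= 1 else 4  [with Study=-3]  = 4
Mood = Sleep + Score + 2·Study  [with Sleep=4, Score=6, Study=-3]  = 4
Without intervention: Sleep = 8 if Study >= 1 else 4  [with Study=-3]  = 4; Stress = 3·Sleep + 3·Study - 1  [with Sleep=4, Study=-3]  = 2; Focus = -3·Sleep - Stress - 2  [with Sleep=4, Stress=2]  = -16; Score = -2·Focus + 2  [with Focus=-16]  = 34; Mood = Sleep + Score + 2·Study  [with Sleep=4, Score=34, Study=-3]  = 32.
Change = 4 − 32 = -28.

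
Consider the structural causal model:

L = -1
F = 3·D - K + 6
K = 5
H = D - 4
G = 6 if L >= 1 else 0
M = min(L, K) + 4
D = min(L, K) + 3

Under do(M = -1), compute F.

Intervening sets M = -1 and removes its equation (M = min(L, K) + 4).
No directed path runs from M to F, so F keeps its natural value.
D = min(L, K) + 3  [with L=-1, K=5]  = 2
F = 3·D - K + 6  [with D=2, K=5]  = 7

7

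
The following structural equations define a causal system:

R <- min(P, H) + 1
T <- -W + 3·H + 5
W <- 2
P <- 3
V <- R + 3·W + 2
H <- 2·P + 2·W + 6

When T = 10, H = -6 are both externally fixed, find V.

The joint intervention fixes T = 10, H = -6, removing each variable's own equation.
R = min(P, H) + 1  [with P=3, H=-6]  = -5
V = R + 3·W + 2  [with R=-5, W=2]  = 3

3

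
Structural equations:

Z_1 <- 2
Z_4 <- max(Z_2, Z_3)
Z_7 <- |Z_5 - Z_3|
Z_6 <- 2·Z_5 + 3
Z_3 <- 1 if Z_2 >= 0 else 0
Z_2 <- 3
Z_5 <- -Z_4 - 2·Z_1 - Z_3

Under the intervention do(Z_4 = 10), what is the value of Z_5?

-15

Intervening sets Z_4 = 10 and removes its equation (Z_4 <- max(Z_2, Z_3)).
Z_3 = 1 if Z_2 >= 0 else 0  [with Z_2=3]  = 1
Z_5 = -Z_4 - 2·Z_1 - Z_3  [with Z_4=10, Z_1=2, Z_3=1]  = -15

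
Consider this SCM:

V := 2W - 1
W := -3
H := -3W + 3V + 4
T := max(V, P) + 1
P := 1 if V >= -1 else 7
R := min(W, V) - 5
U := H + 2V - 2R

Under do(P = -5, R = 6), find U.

The joint intervention fixes P = -5, R = 6, removing each variable's own equation.
V = 2W - 1  [with W=-3]  = -7
H = -3W + 3V + 4  [with W=-3, V=-7]  = -8
U = H + 2V - 2R  [with H=-8, V=-7, R=6]  = -34

-34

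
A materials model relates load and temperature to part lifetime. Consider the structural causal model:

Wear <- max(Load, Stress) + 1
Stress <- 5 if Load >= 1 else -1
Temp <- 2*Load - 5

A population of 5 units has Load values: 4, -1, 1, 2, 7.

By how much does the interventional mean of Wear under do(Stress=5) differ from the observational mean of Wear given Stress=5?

-0.1

The intervention sets Stress=5 in all 5 units regardless of Load. Recomputing Wear per unit gives 6, 6, 6, 6, 8; average 6.4.
E[Wear|Stress=5] averages over only the 4 units with Stress=5 (Load = 4, 1, 2, 7): Wear = 6, 6, 6, 8, mean 6.5.
Difference = 6.4 − 6.5 = -0.1.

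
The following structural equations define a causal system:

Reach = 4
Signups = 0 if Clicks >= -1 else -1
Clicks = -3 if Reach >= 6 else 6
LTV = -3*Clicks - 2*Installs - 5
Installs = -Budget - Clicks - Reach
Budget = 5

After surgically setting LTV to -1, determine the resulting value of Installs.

do(LTV=-1) replaces the equation LTV = -3*Clicks - 2*Installs - 5 with the constant LTV = -1.
No directed path runs from LTV to Installs, so Installs keeps its natural value.
Clicks = -3 if Reach >= 6 else 6  [with Reach=4]  = 6
Installs = -Budget - Clicks - Reach  [with Budget=5, Clicks=6, Reach=4]  = -15

-15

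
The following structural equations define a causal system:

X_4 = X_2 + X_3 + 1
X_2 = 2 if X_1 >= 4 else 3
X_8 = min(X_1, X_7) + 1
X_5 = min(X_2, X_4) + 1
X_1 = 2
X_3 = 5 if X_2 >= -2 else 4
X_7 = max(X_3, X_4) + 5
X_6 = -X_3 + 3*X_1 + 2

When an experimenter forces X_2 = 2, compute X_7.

Under do(X_2=2), the mechanism X_2 = 2 if X_1 >= 4 else 3 is discarded; X_2 is fixed at 2.
X_3 = 5 if X_2 >= -2 else 4  [with X_2=2]  = 5
X_4 = X_2 + X_3 + 1  [with X_2=2, X_3=5]  = 8
X_7 = max(X_3, X_4) + 5  [with X_3=5, X_4=8]  = 13

13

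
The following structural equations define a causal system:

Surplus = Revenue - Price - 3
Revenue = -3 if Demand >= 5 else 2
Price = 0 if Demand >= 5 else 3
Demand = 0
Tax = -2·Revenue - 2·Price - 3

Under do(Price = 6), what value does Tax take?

-19

Under do(Price=6), the mechanism Price = 0 if Demand >= 5 else 3 is discarded; Price is fixed at 6.
Revenue = -3 if Demand >= 5 else 2  [with Demand=0]  = 2
Tax = -2·Revenue - 2·Price - 3  [with Revenue=2, Price=6]  = -19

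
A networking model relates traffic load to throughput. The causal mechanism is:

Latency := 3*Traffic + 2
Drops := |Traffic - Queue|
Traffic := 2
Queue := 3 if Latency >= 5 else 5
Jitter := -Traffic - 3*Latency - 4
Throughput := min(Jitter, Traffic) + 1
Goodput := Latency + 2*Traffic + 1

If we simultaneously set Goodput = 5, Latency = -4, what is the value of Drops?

Under do(Goodput = 5, Latency = -4), each intervened variable's structural equation is replaced by its fixed value.
Queue = 3 if Latency >= 5 else 5  [with Latency=-4]  = 5
Drops = |Traffic - Queue|  [with Traffic=2, Queue=5]  = 3

3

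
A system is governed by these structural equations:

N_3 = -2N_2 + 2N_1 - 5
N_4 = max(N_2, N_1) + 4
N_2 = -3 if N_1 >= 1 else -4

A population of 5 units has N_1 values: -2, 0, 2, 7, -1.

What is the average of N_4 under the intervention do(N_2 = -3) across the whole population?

5.2

Every unit gets N_2=-3 under the intervention. N_4 values become 2, 4, 6, 11, 3; E[N_4|do(N_2=-3)] = 5.2.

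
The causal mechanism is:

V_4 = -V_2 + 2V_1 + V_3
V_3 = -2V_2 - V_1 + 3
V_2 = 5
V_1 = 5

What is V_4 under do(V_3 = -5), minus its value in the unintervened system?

7

The intervention breaks the incoming arrows to V_3: V_3 = -2V_2 - V_1 + 3 no longer applies, and V_3 = -5.
V_4 = -V_2 + 2V_1 + V_3  [with V_2=5, V_1=5, V_3=-5]  = 0
Without intervention: V_3 = -2V_2 - V_1 + 3  [with V_2=5, V_1=5]  = -12; V_4 = -V_2 + 2V_1 + V_3  [with V_2=5, V_1=5, V_3=-12]  = -7.
Change = 0 − (-7) = 7.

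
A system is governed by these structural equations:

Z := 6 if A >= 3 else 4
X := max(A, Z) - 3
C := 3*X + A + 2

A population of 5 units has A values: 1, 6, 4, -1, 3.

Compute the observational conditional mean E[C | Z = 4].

5

Conditioning on Z=4 selects the 2 unit(s) with A ∈ {1, -1}. Their C values: 6, 4. Mean = 5.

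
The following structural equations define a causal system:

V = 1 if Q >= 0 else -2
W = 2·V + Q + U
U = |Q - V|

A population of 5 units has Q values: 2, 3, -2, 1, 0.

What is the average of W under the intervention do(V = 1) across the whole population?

The intervention sets V=1 in all 5 units regardless of Q. Recomputing W per unit gives 5, 7, 3, 3, 3; average 4.2.

4.2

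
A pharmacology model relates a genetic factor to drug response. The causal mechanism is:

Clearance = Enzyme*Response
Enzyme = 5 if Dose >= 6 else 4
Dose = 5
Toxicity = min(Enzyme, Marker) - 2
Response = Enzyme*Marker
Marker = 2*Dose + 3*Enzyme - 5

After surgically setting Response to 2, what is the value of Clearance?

8

Under do(Response=2), the mechanism Response = Enzyme*Marker is discarded; Response is fixed at 2.
Enzyme = 5 if Dose >= 6 else 4  [with Dose=5]  = 4
Clearance = Enzyme*Response  [with Enzyme=4, Response=2]  = 8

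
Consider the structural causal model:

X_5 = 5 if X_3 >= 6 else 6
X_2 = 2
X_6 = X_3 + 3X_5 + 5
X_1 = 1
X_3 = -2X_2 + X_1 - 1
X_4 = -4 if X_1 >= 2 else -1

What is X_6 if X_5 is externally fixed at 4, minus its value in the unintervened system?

The intervention breaks the incoming arrows to X_5: X_5 = 5 if X_3 >= 6 else 6 no longer applies, and X_5 = 4.
X_3 = -2X_2 + X_1 - 1  [with X_2=2, X_1=1]  = -4
X_6 = X_3 + 3X_5 + 5  [with X_3=-4, X_5=4]  = 13
Without intervention: X_3 = -2X_2 + X_1 - 1  [with X_2=2, X_1=1]  = -4; X_5 = 5 if X_3 >= 6 else 6  [with X_3=-4]  = 6; X_6 = X_3 + 3X_5 + 5  [with X_3=-4, X_5=6]  = 19.
Change = 13 − 19 = -6.

-6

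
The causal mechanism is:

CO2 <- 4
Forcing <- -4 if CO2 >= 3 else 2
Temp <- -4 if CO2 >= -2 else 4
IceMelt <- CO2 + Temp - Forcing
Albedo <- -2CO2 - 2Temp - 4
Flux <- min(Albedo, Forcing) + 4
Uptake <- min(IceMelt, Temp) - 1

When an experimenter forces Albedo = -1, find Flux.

0

The intervention breaks the incoming arrows to Albedo: Albedo <- -2CO2 - 2Temp - 4 no longer applies, and Albedo = -1.
Forcing = -4 if CO2 >= 3 else 2  [with CO2=4]  = -4
Flux = min(Albedo, Forcing) + 4  [with Albedo=-1, Forcing=-4]  = 0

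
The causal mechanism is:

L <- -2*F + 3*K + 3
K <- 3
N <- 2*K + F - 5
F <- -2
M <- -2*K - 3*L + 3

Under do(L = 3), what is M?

Intervening sets L = 3 and removes its equation (L <- -2*F + 3*K + 3).
M = -2*K - 3*L + 3  [with K=3, L=3]  = -12

-12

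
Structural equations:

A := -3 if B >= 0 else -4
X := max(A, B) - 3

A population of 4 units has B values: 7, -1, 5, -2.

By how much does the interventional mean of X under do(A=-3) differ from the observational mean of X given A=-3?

-3.75

The intervention sets A=-3 in all 4 units regardless of B. Recomputing X per unit gives 4, -4, 2, -5; average -0.75.
Conditioning on A=-3 selects the 2 unit(s) with B ∈ {7, 5}. Their X values: 4, 2. Mean = 3.
Difference = -0.75 − 3 = -3.75.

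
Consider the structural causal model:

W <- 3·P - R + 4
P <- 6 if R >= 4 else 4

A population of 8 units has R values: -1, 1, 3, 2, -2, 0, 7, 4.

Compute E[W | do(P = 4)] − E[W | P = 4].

Under do(P=4), P's equation is replaced by P=4 for every unit. Per-unit W: 17, 15, 13, 14, 18, 16, 9, 12. Mean = 14.25.
Observing P=4 restricts to units where P's equation naturally yields 4: R ∈ {-1, 1, 3, 2, -2, 0}. In that subpopulation W = 17, 15, 13, 14, 18, 16, mean 15.5.
Difference = 14.25 − 15.5 = -1.25.

-1.25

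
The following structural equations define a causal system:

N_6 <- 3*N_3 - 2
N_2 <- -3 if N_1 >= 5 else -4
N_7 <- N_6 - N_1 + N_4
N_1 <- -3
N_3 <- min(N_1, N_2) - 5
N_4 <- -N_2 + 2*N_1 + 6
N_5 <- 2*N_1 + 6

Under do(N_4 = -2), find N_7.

The intervention breaks the incoming arrows to N_4: N_4 <- -N_2 + 2*N_1 + 6 no longer applies, and N_4 = -2.
N_2 = -3 if N_1 >= 5 else -4  [with N_1=-3]  = -4
N_3 = min(N_1, N_2) - 5  [with N_1=-3, N_2=-4]  = -9
N_6 = 3*N_3 - 2  [with N_3=-9]  = -29
N_7 = N_6 - N_1 + N_4  [with N_6=-29, N_1=-3, N_4=-2]  = -28

-28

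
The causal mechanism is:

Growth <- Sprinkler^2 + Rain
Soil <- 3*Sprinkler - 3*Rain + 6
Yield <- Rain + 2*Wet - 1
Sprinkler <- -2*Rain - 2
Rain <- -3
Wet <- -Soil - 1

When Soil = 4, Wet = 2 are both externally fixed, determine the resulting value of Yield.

0

Setting Soil = 4, Wet = 2 by intervention discards those variables' equations.
Yield = Rain + 2*Wet - 1  [with Rain=-3, Wet=2]  = 0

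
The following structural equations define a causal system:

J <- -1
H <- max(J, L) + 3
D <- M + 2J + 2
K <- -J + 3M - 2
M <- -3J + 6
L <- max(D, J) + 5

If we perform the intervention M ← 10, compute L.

15

Under do(M=10), the mechanism M <- -3J + 6 is discarded; M is fixed at 10.
D = M + 2J + 2  [with M=10, J=-1]  = 10
L = max(D, J) + 5  [with D=10, J=-1]  = 15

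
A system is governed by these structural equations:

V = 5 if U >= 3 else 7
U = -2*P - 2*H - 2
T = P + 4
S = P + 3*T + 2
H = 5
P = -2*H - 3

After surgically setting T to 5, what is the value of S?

4

Intervening sets T = 5 and removes its equation (T = P + 4).
P = -2*H - 3  [with H=5]  = -13
S = P + 3*T + 2  [with P=-13, T=5]  = 4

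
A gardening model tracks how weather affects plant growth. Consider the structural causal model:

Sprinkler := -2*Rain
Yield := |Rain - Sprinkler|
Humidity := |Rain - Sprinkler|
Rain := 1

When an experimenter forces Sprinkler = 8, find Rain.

Under do(Sprinkler=8), the mechanism Sprinkler := -2*Rain is discarded; Sprinkler is fixed at 8.
Rain is not downstream of the intervention, so its value is determined by the original equations.

1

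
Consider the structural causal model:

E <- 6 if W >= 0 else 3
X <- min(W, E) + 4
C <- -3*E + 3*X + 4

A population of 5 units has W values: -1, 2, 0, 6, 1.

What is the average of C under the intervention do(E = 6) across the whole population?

2.8

The intervention sets E=6 in all 5 units regardless of W. Recomputing C per unit gives -5, 4, -2, 16, 1; average 2.8.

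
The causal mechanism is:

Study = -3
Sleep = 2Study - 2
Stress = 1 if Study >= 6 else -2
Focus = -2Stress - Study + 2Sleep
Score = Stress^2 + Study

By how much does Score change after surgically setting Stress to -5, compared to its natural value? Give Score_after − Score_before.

21

do(Stress=-5) replaces the equation Stress = 1 if Study >= 6 else -2 with the constant Stress = -5.
Score = Stress^2 + Study  [with Stress=-5, Study=-3]  = 22
Without intervention: Stress = 1 if Study >= 6 else -2  [with Study=-3]  = -2; Score = Stress^2 + Study  [with Stress=-2, Study=-3]  = 1.
Change = 22 − 1 = 21.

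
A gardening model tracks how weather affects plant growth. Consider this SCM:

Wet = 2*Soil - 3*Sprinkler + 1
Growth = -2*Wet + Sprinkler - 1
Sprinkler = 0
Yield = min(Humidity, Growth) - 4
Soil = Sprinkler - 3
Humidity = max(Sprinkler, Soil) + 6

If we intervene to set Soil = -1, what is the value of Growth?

1

Under do(Soil=-1), the mechanism Soil = Sprinkler - 3 is discarded; Soil is fixed at -1.
Wet = 2*Soil - 3*Sprinkler + 1  [with Soil=-1, Sprinkler=0]  = -1
Growth = -2*Wet + Sprinkler - 1  [with Wet=-1, Sprinkler=0]  = 1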